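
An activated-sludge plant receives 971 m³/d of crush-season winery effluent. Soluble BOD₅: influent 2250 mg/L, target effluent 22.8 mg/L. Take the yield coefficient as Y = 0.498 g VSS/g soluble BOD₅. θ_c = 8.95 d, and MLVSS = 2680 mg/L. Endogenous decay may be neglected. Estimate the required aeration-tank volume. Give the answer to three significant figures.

V ≈ 3600 m³

With k_d = 0 the design equation reduces to V = Y Q (S₀−S) θ_c / X = 0.498 × 971 × (2250 − 22.8) × 8.95 / 2680 = 3597 m³.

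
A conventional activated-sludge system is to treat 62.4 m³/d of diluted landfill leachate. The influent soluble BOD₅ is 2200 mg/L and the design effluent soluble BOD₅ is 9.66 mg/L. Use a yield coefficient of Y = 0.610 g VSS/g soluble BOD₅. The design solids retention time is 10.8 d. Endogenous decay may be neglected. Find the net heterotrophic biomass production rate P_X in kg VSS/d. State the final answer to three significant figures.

No decay correction is needed, so Y_obs = Y = 0.610.
Substrate removed = Q·(S₀ − S) = 62.4 m³/d × (2200 − 9.66) g/m³ = 1.37×10^5 g/d = 136.7 kg/d.
Biomass produced: P_X = Y_obs·Q·ΔS = 0.6100 × 136.7 ≈ 83.37 kg VSS/d.

P_X ≈ 83.4 kg VSS/d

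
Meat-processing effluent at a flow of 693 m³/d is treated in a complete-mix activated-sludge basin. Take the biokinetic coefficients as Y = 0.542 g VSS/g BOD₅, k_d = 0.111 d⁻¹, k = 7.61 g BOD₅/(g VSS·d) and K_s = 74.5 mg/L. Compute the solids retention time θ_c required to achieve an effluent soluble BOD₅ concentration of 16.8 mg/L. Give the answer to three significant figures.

From 1/θ_c = Y·k·S/(K_s + S) − k_d: Y·k·S/(K_s+S) = 0.542 × 7.61 × 16.8 / (74.5 + 16.8) = 0.7590 d⁻¹.
Then 1/θ_c = μ − k_d = 0.7590 − 0.111 = 0.6480 d⁻¹, giving θ_c = 1.543 d.

θ_c ≈ 1.54 d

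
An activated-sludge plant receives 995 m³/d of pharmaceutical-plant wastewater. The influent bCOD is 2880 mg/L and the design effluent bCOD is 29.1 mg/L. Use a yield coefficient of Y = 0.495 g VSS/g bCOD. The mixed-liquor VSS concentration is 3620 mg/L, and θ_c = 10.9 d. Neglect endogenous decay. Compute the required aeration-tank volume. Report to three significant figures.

V·X = Y·Q·ΔS·θ_c gives V = 0.495 × 995 × (2880 − 29.1) × 10.9 / 3620 = 4228 m³.

V ≈ 4230 m³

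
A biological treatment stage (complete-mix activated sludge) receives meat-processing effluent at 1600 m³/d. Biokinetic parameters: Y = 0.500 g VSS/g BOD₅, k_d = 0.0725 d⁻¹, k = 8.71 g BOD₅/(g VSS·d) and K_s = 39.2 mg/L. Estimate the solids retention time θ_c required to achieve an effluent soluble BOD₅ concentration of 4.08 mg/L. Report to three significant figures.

Specific growth rate at S = 4.08 mg/L: μ = YkS/(K_s+S) = 0.500·8.71·4.08/(39.2+4.08) = 0.4105 d⁻¹.
Then 1/θ_c = μ − k_d = 0.4105 − 0.0725 = 0.3380 d⁻¹, giving θ_c = 2.958 d.

θ_c ≈ 2.96 d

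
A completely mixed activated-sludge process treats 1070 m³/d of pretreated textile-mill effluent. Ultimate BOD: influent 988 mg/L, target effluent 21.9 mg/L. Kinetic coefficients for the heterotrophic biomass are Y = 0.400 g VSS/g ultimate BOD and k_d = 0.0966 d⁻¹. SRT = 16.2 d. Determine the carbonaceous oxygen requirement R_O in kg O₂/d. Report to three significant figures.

R_O ≈ 805 kg O₂/d

Observed yield with endogenous decay: Y_obs = Y / (1 + k_d·θ_c) = 0.400 / (1 + 0.0966 × 16.2) = 0.400 / 2.565 = 0.1560 g VSS/g ultimate BOD.
Substrate removed = Q·(S₀ − S) = 1070 m³/d × (988 − 21.9) g/m³ = 1.03×10^6 g/d = 1034 kg/d.
P_X = Y_obs·Q·(S₀ − S) = 0.1560 × 1034 = 161.2 kg VSS/d.
Carbonaceous O₂ demand = substrate oxidised − cell-mass equivalent = 1034 − 1.42 × 161.2 = 804.8 kg O₂/d.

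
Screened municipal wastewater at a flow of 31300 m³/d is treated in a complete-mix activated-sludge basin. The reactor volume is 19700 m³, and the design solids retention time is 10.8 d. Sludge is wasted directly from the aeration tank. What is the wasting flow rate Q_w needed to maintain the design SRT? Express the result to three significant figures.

Q_w ≈ 1820 m³/d

With mixed-liquor wasting, θ_c = V/Q_w, so Q_w = V/θ_c = 19700/10.8 = 1824 m³/d.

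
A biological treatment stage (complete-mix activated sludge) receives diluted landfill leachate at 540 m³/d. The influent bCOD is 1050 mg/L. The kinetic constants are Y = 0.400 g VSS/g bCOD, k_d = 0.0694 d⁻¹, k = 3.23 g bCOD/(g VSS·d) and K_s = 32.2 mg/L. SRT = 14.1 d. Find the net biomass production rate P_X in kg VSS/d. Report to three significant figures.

For a completely mixed reactor with recycle the Lawrence–McCarty relation gives S = K_s·(1 + k_d·θ_c) / [θ_c·(Y·k − k_d) − 1] = 32.2 × (1 + 0.0694 × 14.1) / [14.1 × (0.400 × 3.23 − 0.0694) − 1] = 63.71 / 16.24 = 3.923 mg/L.
Observed yield with endogenous decay: Y_obs = Y / (1 + k_d·θ_c) = 0.400 / (1 + 0.0694 × 14.1) = 0.400 / 1.979 = 0.2022 g VSS/g bCOD.
ΔS = 1050 − 3.92 = 1046 mg/L, so the substrate removal rate is 540 × 1046/1000 = 564.9 kg bCOD/d.
Net biomass production P_X = Y_obs × Q·(S₀ − S) = 0.2022 × 564.9 = 114.2 kg VSS/d.

P_X ≈ 114 kg VSS/d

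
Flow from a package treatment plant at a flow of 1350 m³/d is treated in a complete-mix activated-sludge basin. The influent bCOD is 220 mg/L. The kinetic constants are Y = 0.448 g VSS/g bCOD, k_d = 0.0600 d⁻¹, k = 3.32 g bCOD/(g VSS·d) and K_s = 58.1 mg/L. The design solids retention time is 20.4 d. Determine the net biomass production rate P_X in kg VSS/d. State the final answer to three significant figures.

P_X ≈ 58.6 kg VSS/d

From the Monod/SRT balance for a CMAS, S = K_s·(1+k_d θ_c)/[θ_c·(Y k − k_d) − 1] = 58.1 × (1 + 0.0600 × 20.4) / [20.4 × (0.448 × 3.32 − 0.0600) − 1] = 129.2 / 28.12 = 4.595 mg/L.
Y_obs = Y / (1 + k_d θ_c) = 0.448 / (1 + 0.0600 × 20.4) = 0.448 / 2.224 = 0.2014.
Q·(S₀ − S) = 1350 × (220 − 4.60) × 10⁻³ = 290.8 kg/d removed.
P_X = Y_obs · Q(S₀ − S) = 0.2014 × 290.8 = 58.58 kg VSS/d.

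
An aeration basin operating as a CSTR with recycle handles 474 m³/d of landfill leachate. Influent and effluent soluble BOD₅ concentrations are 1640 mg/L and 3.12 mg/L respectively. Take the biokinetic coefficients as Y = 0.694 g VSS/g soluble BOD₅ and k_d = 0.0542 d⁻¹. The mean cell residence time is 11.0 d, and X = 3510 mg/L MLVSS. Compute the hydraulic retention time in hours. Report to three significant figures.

τ ≈ 53.5 h

Steady-state biomass mass balance: V·X·(1 + k_d·θ_c) = Y·Q·(S₀ − S)·θ_c, so V = 0.694 × 474 × (1640 − 3.12) × 11.0 / [3510 × (1 + 0.0542 × 11.0)] = 5.92×10^6 / 5603 = 1057 m³.
Hydraulic retention time τ = V/Q = 1057 / 474 = 2.230 d = 53.53 h.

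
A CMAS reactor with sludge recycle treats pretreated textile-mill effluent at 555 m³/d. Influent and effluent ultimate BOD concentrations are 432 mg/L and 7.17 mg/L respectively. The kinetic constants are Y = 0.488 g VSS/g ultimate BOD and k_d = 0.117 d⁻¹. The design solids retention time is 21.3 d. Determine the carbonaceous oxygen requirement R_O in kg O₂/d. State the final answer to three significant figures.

The observed yield is Y_obs = Y/(1 + k_d·θ_c) = 0.488 / (1 + 0.117 × 21.3) = 0.488 / 3.492 = 0.1397 g VSS per g ultimate BOD removed.
ΔS = 432 − 7.17 = 424.8 mg/L, so the substrate removal rate is 555 × 424.8/1000 = 235.8 kg ultimate BOD/d.
Biomass synthesised: P_X = Y_obs × 235.8 = 32.95 kg VSS/d.
R_O = Q·(S₀ − S) − 1.42·P_X = 235.8 − 1.42 × 32.95 = 189.0 kg O₂/d.

R_O ≈ 189 kg O₂/d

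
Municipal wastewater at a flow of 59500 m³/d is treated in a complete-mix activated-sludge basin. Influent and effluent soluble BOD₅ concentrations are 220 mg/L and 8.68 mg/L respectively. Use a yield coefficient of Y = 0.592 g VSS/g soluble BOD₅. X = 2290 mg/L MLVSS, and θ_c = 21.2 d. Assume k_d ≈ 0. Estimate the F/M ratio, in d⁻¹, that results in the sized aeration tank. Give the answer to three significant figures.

F/M ≈ 0.0830 d⁻¹

Biomass mass balance (decay neglected): V·X = Y·Q·(S₀ − S)·θ_c, so V = 0.592 × 59500 × (220 − 8.68) × 21.2 / 2290 = 68910 m³.
F/M = applied load / biomass = Q·S₀/(V·X) = 59500 × 220 / (68910 × 2290) = 0.08295 d⁻¹.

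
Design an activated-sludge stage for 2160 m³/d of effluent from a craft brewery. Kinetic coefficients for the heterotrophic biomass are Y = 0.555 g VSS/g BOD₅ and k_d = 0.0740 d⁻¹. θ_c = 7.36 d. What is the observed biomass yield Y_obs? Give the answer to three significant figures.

Y_obs ≈ 0.359 g VSS/g BOD₅

Observed yield with endogenous decay: Y_obs = Y / (1 + k_d·θ_c) = 0.555 / (1 + 0.0740 × 7.36) = 0.555 / 1.545 = 0.3593 g VSS/g BOD₅.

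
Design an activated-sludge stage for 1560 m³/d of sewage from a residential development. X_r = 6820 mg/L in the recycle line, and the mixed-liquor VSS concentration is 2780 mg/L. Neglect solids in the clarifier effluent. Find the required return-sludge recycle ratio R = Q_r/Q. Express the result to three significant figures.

R ≈ 0.688

Mass balance around the secondary clarifier (neglecting effluent solids): R = X / (X_r − X) = 2780 / (6820 − 2780) = 0.6881.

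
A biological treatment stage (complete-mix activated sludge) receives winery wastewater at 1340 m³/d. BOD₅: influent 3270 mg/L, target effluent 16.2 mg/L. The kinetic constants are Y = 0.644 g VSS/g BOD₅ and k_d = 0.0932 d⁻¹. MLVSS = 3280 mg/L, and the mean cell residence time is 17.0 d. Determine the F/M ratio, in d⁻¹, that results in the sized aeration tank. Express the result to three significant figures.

Rearranging the biomass balance for a CMAS with decay, V = Y·Q·ΔS·θ_c / [X·(1+k_d θ_c)] = 0.644 × 1340 × (3270 − 16.2) × 17.0 / [3280 × (1 + 0.0932 × 17.0)] = 4.77×10^7 / 8477 = 5631 m³.
Food-to-microorganism ratio F/M = Q S₀ / (V X) = 1340 × 3270 / (5631 × 3280) = 0.2372 d⁻¹.

F/M ≈ 0.237 d⁻¹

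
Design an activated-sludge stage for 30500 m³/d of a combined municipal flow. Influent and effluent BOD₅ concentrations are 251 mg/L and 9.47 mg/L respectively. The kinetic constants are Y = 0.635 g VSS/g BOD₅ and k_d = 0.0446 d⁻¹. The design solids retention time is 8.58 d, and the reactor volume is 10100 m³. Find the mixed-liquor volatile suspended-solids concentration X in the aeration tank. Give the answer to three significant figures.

From V·X·(1 + k_d·θ_c) = Y·Q·(S₀ − S)·θ_c: X = 0.635 × 30500 × (251 − 9.47) × 8.58 / [10100 × (1 + 0.0446 × 8.58)] = 2874 mg/L.

X ≈ 2870 mg/L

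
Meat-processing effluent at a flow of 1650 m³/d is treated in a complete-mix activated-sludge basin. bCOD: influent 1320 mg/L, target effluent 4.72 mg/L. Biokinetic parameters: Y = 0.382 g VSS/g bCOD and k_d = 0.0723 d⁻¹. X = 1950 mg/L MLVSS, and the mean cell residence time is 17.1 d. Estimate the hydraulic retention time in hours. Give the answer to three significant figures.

τ ≈ 47.3 h

Rearranging the biomass balance for a CMAS with decay, V = Y·Q·ΔS·θ_c / [X·(1+k_d θ_c)] = 0.382 × 1650 × (1320 − 4.72) × 17.1 / [1950 × (1 + 0.0723 × 17.1)] = 1.42×10^7 / 4361 = 3251 m³.
HRT = V/Q = 3251 m³ / 1650 m³·d⁻¹ = 1.970 d × 24 = 47.28 h.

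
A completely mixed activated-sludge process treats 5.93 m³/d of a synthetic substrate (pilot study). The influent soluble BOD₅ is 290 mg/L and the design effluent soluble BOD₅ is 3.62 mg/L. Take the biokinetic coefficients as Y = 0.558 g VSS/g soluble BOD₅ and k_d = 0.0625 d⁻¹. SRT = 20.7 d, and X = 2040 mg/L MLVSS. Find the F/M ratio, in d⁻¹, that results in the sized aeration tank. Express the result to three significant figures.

F/M ≈ 0.201 d⁻¹

Rearranging the biomass balance for a CMAS with decay, V = Y·Q·ΔS·θ_c / [X·(1+k_d θ_c)] = 0.558 × 5.93 × (290 − 3.62) × 20.7 / [2040 × (1 + 0.0625 × 20.7)] = 1.96×10^4 / 4679 = 4.192 m³.
F/M = applied load / biomass = Q·S₀/(V·X) = 5.93 × 290 / (4.192 × 2040) = 0.2011 d⁻¹.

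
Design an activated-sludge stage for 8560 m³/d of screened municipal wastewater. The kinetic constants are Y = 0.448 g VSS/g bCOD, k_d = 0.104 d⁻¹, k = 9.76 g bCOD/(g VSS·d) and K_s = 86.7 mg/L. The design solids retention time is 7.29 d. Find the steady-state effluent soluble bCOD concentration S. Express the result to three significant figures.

S ≈ 5.06 mg/L

From the Monod/SRT balance for a CMAS, S = K_s·(1+k_d θ_c)/[θ_c·(Y k − k_d) − 1] = 86.7 × (1 + 0.104 × 7.29) / [7.29 × (0.448 × 9.76 − 0.104) − 1] = 152.4 / 30.12 = 5.061 mg/L.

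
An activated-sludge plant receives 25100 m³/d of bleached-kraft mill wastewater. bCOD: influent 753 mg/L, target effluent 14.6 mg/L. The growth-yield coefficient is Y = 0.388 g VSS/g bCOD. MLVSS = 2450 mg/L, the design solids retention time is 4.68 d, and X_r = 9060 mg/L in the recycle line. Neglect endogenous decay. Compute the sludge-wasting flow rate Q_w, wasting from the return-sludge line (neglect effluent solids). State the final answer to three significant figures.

With k_d = 0 the design equation reduces to V = Y Q (S₀−S) θ_c / X = 0.388 × 25100 × (753 − 14.6) × 4.68 / 2450 = 13737 m³.
Q_w = (V·X)/(θ_c X_r) = 13737 × 2450 / (4.68 × 9060) = 793.7 m³/d.

Q_w ≈ 794 m³/d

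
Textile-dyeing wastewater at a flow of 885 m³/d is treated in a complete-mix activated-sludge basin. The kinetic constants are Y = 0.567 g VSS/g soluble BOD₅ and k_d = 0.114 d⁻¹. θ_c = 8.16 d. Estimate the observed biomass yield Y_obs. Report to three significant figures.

Y_obs = Y / (1 + k_d θ_c) = 0.567 / (1 + 0.114 × 8.16) = 0.567 / 1.930 = 0.2937.

Y_obs ≈ 0.294 g VSS/g soluble BOD₅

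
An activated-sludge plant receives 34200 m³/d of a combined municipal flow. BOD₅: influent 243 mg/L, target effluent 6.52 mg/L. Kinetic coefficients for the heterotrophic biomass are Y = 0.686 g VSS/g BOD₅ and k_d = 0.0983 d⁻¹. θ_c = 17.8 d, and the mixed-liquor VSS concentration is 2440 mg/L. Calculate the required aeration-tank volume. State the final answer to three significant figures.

V ≈ 14700 m³

From the SRT design equation V = Y Q (S₀−S) θ_c / [X (1 + k_d θ_c)] = 0.686 × 34200 × (243 − 6.52) × 17.8 / [2440 × (1 + 0.0983 × 17.8)] = 9.88×10^7 / 6709 = 14719 m³.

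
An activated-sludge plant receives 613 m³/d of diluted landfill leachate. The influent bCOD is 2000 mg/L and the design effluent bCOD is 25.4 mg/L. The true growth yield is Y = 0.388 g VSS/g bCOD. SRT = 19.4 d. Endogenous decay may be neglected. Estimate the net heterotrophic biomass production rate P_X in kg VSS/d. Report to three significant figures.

P_X ≈ 470 kg VSS/d

With endogenous decay neglected, the observed yield equals the true yield: Y_obs = Y = 0.388 g VSS/g bCOD.
Mass of bCOD removed per day: Q(S₀ − S) = 613 × 1975 g/m³ = 1210 kg/d.
So the net sludge growth is P_X = 0.3880 × 1210 = 469.6 kg VSS/d.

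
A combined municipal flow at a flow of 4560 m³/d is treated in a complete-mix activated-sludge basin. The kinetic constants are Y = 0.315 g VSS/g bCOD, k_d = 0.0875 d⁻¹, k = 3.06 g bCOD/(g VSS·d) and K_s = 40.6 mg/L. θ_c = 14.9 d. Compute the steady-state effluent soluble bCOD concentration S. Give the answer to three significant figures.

Effluent substrate depends only on kinetics and SRT: S = K_s(1 + k_d θ_c) / [θ_c(Yk − k_d) − 1] = 40.6 × (1 + 0.0875 × 14.9) / [14.9 × (0.315 × 3.06 − 0.0875) − 1] = 93.53 / 12.06 = 7.757 mg/L.

S ≈ 7.76 mg/L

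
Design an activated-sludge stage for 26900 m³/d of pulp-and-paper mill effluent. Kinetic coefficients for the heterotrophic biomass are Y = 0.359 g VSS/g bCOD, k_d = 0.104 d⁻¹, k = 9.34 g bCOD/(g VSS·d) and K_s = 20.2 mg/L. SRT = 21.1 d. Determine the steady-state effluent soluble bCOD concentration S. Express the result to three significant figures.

Effluent substrate depends only on kinetics and SRT: S = K_s(1 + k_d θ_c) / [θ_c(Yk − k_d) − 1] = 20.2 × (1 + 0.104 × 21.1) / [21.1 × (0.359 × 9.34 − 0.104) − 1] = 64.53 / 67.56 = 0.9552 mg/L.

S ≈ 0.955 mg/L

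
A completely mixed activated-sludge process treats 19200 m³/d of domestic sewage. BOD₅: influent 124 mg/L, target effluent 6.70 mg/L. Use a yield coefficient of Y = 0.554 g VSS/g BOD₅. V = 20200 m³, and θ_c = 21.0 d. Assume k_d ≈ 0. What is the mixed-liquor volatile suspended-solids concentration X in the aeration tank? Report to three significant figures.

Without decay, X = Y Q (S₀−S) θ_c / V = 0.554 × 19200 × (124 − 6.70) × 21.0 / 20200 = 1297 mg/L.

X ≈ 1300 mg/L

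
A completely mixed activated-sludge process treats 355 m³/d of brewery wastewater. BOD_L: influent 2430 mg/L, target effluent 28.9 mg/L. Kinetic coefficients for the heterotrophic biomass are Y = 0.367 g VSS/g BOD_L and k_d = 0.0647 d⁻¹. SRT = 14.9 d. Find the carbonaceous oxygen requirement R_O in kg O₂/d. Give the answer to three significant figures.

R_O ≈ 626 kg O₂/d

Correct the yield for decay: Y_obs = Y/(1 + k_d θ_c) = 0.367 / (1 + 0.0647 × 14.9) = 0.367 / 1.964 = 0.1869.
ΔS = 2430 − 28.9 = 2401 mg/L, so the substrate removal rate is 355 × 2401/1000 = 852.4 kg BOD_L/d.
Net sludge production P_X = 0.1869 × 852.4 = 159.3 kg VSS/d.
R_O = Q·(S₀ − S) − 1.42·P_X = 852.4 − 1.42 × 159.3 = 626.2 kg O₂/d.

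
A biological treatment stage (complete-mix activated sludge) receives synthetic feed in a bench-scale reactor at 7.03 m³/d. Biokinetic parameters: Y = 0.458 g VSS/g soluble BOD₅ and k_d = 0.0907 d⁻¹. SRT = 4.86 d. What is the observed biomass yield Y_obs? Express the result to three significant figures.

The observed yield is Y_obs = Y/(1 + k_d·θ_c) = 0.458 / (1 + 0.0907 × 4.86) = 0.458 / 1.441 = 0.3179 g VSS per g soluble BOD₅ removed.

Y_obs ≈ 0.318 g VSS/g soluble BOD₅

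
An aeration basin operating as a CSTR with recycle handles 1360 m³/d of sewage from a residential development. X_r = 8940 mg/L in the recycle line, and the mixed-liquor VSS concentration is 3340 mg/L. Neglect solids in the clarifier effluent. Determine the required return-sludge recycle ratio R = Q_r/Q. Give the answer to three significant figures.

R = Q_r/Q = X/(X_r − X) = 3340 / (8940 − 3340) = 0.5964.

R ≈ 0.596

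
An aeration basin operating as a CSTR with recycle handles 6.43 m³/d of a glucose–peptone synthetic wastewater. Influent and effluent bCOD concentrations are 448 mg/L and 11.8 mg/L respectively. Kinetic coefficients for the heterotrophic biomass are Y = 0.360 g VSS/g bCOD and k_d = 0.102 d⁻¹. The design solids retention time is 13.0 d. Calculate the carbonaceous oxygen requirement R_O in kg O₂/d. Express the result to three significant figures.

Correct the yield for decay: Y_obs = Y/(1 + k_d θ_c) = 0.360 / (1 + 0.102 × 13.0) = 0.360 / 2.326 = 0.1548.
Substrate removed = Q·(S₀ − S) = 6.43 m³/d × (448 − 11.8) g/m³ = 2.8×10^3 g/d = 2.805 kg/d.
P_X = Y_obs·Q·(S₀ − S) = 0.1548 × 2.805 = 0.4341 kg VSS/d.
R_O = Q·ΔS − 1.42 P_X = 2.805 − 0.6164 = 2.188 kg O₂/d.

R_O ≈ 2.19 kg O₂/d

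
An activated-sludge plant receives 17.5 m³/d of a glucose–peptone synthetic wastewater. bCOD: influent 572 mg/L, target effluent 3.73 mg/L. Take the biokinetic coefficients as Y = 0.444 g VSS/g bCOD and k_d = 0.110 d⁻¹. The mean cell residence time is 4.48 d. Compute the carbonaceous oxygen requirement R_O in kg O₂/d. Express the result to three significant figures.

R_O ≈ 5.74 kg O₂/d

Y_obs = Y / (1 + k_d θ_c) = 0.444 / (1 + 0.110 × 4.48) = 0.444 / 1.493 = 0.2974.
Substrate removed = Q·(S₀ − S) = 17.5 m³/d × (572 − 3.73) g/m³ = 9.94×10^3 g/d = 9.945 kg/d.
P_X = Y_obs·Q·(S₀ − S) = 0.2974 × 9.945 = 2.958 kg VSS/d.
Carbonaceous O₂ demand = substrate oxidised − cell-mass equivalent = 9.945 − 1.42 × 2.958 = 5.745 kg O₂/d.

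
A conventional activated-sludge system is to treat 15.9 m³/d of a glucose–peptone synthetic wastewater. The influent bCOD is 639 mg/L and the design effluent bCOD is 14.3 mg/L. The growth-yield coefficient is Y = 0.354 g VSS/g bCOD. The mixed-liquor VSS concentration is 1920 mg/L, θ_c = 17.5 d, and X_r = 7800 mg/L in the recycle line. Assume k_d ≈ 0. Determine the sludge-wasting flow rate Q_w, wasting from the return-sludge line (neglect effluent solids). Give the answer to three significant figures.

Q_w ≈ 0.451 m³/d

Biomass mass balance (decay neglected): V·X = Y·Q·(S₀ − S)·θ_c, so V = 0.354 × 15.9 × (639 − 14.3) × 17.5 / 1920 = 32.05 m³.
θ_c = V·X/(Q_w·X_r) when wasting from the recycle, so Q_w = V·X/(θ_c·X_r) = 32.05 × 1920 / (17.5 × 7800) = 0.4508 m³/d.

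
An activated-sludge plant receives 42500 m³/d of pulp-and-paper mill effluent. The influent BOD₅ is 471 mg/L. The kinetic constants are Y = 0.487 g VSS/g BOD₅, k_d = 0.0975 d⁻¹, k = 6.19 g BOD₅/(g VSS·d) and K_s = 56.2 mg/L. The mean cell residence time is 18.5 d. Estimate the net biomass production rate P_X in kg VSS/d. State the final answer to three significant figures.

P_X ≈ 3460 kg VSS/d

For a completely mixed reactor with recycle the Lawrence–McCarty relation gives S = K_s·(1 + k_d·θ_c) / [θ_c·(Y·k − k_d) − 1] = 56.2 × (1 + 0.0975 × 18.5) / [18.5 × (0.487 × 6.19 − 0.0975) − 1] = 157.6 / 52.97 = 2.975 mg/L.
Y_obs = Y / (1 + k_d θ_c) = 0.487 / (1 + 0.0975 × 18.5) = 0.487 / 2.804 = 0.1737.
ΔS = 471 − 2.97 = 468.0 mg/L, so the substrate removal rate is 42500 × 468.0/1000 = 19891 kg BOD₅/d.
P_X = Y_obs · Q(S₀ − S) = 0.1737 × 19891 = 3455 kg VSS/d.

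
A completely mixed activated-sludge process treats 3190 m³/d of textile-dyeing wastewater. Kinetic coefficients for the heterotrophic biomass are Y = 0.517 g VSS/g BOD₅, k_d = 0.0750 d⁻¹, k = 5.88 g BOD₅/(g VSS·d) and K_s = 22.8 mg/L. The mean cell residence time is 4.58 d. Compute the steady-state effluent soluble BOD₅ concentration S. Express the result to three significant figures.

Effluent substrate depends only on kinetics and SRT: S = K_s(1 + k_d θ_c) / [θ_c(Yk − k_d) − 1] = 22.8 × (1 + 0.0750 × 4.58) / [4.58 × (0.517 × 5.88 − 0.0750) − 1] = 30.63 / 12.58 = 2.435 mg/L.

S ≈ 2.44 mg/L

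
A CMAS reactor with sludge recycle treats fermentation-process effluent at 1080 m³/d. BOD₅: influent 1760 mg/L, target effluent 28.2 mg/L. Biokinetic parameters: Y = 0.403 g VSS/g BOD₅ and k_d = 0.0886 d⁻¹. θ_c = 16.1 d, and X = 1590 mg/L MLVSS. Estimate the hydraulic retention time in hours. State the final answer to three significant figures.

τ ≈ 69.9 h

From the SRT design equation V = Y Q (S₀−S) θ_c / [X (1 + k_d θ_c)] = 0.403 × 1080 × (1760 − 28.2) × 16.1 / [1590 × (1 + 0.0886 × 16.1)] = 1.21×10^7 / 3858 = 3145 m³.
τ = V/Q = 3145/1080 = 2.912 d, or 69.90 h.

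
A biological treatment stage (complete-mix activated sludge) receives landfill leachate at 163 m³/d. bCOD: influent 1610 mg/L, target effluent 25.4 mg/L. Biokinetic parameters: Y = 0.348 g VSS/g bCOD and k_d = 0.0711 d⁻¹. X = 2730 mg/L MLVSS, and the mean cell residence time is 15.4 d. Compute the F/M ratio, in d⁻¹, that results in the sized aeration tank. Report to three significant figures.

F/M ≈ 0.397 d⁻¹

Rearranging the biomass balance for a CMAS with decay, V = Y·Q·ΔS·θ_c / [X·(1+k_d θ_c)] = 0.348 × 163 × (1610 − 25.4) × 15.4 / [2730 × (1 + 0.0711 × 15.4)] = 1.38×10^6 / 5719 = 242.0 m³.
Food-to-microorganism ratio F/M = Q S₀ / (V X) = 163 × 1610 / (242.0 × 2730) = 0.3972 d⁻¹.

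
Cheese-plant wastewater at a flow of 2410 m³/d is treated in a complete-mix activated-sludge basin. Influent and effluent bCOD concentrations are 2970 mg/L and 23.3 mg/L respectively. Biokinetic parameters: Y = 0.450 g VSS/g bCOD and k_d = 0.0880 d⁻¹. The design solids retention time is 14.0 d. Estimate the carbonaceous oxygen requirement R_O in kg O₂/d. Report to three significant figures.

Y_obs = Y / (1 + k_d θ_c) = 0.450 / (1 + 0.0880 × 14.0) = 0.450 / 2.232 = 0.2016.
ΔS = 2970 − 23.3 = 2947 mg/L, so the substrate removal rate is 2410 × 2947/1000 = 7102 kg bCOD/d.
Biomass synthesised: P_X = Y_obs × 7102 = 1432 kg VSS/d.
R_O = Q·ΔS − 1.42 P_X = 7102 − 2033 = 5068 kg O₂/d.

R_O ≈ 5070 kg O₂/d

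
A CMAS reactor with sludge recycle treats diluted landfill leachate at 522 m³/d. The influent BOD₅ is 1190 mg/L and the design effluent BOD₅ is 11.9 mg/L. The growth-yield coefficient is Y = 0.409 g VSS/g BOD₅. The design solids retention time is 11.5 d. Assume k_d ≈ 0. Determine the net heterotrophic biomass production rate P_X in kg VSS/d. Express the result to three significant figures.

P_X ≈ 252 kg VSS/d

No decay correction is needed, so Y_obs = Y = 0.409.
Substrate removed = Q·(S₀ − S) = 522 m³/d × (1190 − 11.9) g/m³ = 6.15×10^5 g/d = 615.0 kg/d.
Net biomass production P_X = Y_obs × Q·(S₀ − S) = 0.4090 × 615.0 = 251.5 kg VSS/d.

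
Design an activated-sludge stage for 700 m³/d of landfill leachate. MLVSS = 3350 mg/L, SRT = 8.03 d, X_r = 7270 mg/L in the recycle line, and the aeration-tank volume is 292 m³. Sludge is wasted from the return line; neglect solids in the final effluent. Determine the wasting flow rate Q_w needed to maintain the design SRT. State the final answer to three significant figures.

Q_w ≈ 16.8 m³/d

Q_w = (V·X)/(θ_c X_r) = 292.0 × 3350 / (8.03 × 7270) = 16.76 m³/d.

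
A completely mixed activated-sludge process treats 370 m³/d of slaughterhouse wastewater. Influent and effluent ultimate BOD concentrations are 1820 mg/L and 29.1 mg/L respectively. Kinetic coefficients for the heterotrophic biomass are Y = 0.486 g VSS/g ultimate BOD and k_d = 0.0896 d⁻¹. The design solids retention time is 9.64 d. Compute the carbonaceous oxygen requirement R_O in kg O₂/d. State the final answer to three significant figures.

R_O ≈ 417 kg O₂/d

Observed yield with endogenous decay: Y_obs = Y / (1 + k_d·θ_c) = 0.486 / (1 + 0.0896 × 9.64) = 0.486 / 1.864 = 0.2608 g VSS/g ultimate BOD.
Q·(S₀ − S) = 370 × (1820 − 29.1) × 10⁻³ = 662.6 kg/d removed.
Net sludge production P_X = 0.2608 × 662.6 = 172.8 kg VSS/d.
Carbonaceous O₂ demand = substrate oxidised − cell-mass equivalent = 662.6 − 1.42 × 172.8 = 417.3 kg O₂/d.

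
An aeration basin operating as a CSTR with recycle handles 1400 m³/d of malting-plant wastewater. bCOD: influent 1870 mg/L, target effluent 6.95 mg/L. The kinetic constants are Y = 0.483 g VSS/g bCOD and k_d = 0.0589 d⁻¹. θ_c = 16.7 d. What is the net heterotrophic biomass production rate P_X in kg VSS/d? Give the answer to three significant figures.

P_X ≈ 635 kg VSS/d

Y_obs = Y / (1 + k_d θ_c) = 0.483 / (1 + 0.0589 × 16.7) = 0.483 / 1.984 = 0.2435.
Substrate removed = Q·(S₀ − S) = 1400 m³/d × (1870 − 6.95) g/m³ = 2.61×10^6 g/d = 2608 kg/d.
Biomass produced: P_X = Y_obs·Q·ΔS = 0.2435 × 2608 ≈ 635.1 kg VSS/d.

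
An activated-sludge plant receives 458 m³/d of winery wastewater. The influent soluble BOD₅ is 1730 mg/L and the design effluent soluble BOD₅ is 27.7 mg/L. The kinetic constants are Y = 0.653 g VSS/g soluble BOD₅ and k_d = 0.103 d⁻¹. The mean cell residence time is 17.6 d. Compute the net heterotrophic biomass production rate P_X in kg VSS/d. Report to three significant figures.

P_X ≈ 181 kg VSS/d

Observed yield with endogenous decay: Y_obs = Y / (1 + k_d·θ_c) = 0.653 / (1 + 0.103 × 17.6) = 0.653 / 2.813 = 0.2322 g VSS/g soluble BOD₅.
Q·(S₀ − S) = 458 × (1730 − 27.7) × 10⁻³ = 779.7 kg/d removed.
So the net sludge growth is P_X = 0.2322 × 779.7 = 181.0 kg VSS/d.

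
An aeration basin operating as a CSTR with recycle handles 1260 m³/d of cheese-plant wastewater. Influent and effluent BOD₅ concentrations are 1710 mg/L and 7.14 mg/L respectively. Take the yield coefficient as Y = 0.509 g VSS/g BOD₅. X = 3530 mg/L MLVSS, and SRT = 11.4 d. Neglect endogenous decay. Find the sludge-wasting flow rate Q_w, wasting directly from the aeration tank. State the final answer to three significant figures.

With k_d = 0 the design equation reduces to V = Y Q (S₀−S) θ_c / X = 0.509 × 1260 × (1710 − 7.14) × 11.4 / 3530 = 3527 m³.
Wasting from the aeration tank: Q_w = V / θ_c = 3527 / 11.4 = 309.4 m³/d.

Q_w ≈ 309 m³/d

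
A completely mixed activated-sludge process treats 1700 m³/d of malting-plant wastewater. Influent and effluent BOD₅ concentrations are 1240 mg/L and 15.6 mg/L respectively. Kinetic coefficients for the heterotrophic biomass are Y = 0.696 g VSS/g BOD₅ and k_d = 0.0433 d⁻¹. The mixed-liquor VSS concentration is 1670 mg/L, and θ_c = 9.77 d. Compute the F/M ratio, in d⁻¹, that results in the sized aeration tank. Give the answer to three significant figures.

F/M ≈ 0.212 d⁻¹

Rearranging the biomass balance for a CMAS with decay, V = Y·Q·ΔS·θ_c / [X·(1+k_d θ_c)] = 0.696 × 1700 × (1240 − 15.6) × 9.77 / [1670 × (1 + 0.0433 × 9.77)] = 1.42×10^7 / 2376 = 5956 m³.
F/M = Q·S₀ / (V·X) = 1700 × 1240 / (5956 × 1670) = 0.2119 g BOD₅·(g VSS·d)⁻¹.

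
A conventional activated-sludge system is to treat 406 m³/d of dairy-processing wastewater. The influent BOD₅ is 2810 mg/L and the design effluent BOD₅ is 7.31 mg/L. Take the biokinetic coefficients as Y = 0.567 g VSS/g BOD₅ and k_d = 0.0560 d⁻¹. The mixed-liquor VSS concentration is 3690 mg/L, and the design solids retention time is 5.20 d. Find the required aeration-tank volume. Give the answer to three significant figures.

From the SRT design equation V = Y Q (S₀−S) θ_c / [X (1 + k_d θ_c)] = 0.567 × 406 × (2810 − 7.31) × 5.20 / [3690 × (1 + 0.0560 × 5.20)] = 3.35×10^6 / 4765 = 704.2 m³.

V ≈ 704 m³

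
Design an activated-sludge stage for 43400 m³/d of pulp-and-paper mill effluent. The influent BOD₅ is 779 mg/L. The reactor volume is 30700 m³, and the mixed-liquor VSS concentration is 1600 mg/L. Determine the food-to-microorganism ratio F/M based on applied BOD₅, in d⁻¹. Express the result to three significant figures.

F/M ≈ 0.688 d⁻¹

Food-to-microorganism ratio F/M = Q S₀ / (V X) = 43400 × 779 / (30700 × 1600) = 0.6883 d⁻¹.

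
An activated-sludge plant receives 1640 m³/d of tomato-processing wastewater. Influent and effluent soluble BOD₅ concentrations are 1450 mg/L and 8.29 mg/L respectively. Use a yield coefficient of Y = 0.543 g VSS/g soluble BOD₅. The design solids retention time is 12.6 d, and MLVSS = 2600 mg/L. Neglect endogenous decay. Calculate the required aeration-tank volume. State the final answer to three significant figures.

V ≈ 6220 m³

V·X = Y·Q·ΔS·θ_c gives V = 0.543 × 1640 × (1450 − 8.29) × 12.6 / 2600 = 6222 m³.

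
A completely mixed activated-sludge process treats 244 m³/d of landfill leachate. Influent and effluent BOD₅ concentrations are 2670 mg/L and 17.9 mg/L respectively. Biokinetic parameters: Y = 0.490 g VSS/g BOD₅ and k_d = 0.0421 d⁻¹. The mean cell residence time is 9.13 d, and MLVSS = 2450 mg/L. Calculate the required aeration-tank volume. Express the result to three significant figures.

V ≈ 854 m³

Steady-state biomass mass balance: V·X·(1 + k_d·θ_c) = Y·Q·(S₀ − S)·θ_c, so V = 0.490 × 244 × (2670 − 17.9) × 9.13 / [2450 × (1 + 0.0421 × 9.13)] = 2.89×10^6 / 3392 = 853.5 m³.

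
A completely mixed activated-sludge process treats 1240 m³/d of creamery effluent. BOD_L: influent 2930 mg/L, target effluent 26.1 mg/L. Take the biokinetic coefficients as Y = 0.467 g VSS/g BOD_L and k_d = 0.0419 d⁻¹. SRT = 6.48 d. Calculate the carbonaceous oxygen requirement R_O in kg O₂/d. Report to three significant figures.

Correct the yield for decay: Y_obs = Y/(1 + k_d θ_c) = 0.467 / (1 + 0.0419 × 6.48) = 0.467 / 1.272 = 0.3673.
Substrate removed = Q·(S₀ − S) = 1240 m³/d × (2930 − 26.1) g/m³ = 3.6×10^6 g/d = 3601 kg/d.
P_X = Y_obs·Q·(S₀ − S) = 0.3673 × 3601 = 1323 kg VSS/d.
R_O = Q·ΔS − 1.42 P_X = 3601 − 1878 = 1723 kg O₂/d.

R_O ≈ 1720 kg O₂/d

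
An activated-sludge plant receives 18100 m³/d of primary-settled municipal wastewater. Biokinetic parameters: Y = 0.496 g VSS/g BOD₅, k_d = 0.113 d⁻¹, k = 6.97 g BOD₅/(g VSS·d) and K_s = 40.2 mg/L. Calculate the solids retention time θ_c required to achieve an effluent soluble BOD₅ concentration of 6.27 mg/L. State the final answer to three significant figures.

At the target effluent, Y k S/(K_s+S) = 0.496×6.97×6.27/46.47 = 0.4665 d⁻¹.
Then 1/θ_c = μ − k_d = 0.4665 − 0.113 = 0.3535 d⁻¹, giving θ_c = 2.829 d.

θ_c ≈ 2.83 d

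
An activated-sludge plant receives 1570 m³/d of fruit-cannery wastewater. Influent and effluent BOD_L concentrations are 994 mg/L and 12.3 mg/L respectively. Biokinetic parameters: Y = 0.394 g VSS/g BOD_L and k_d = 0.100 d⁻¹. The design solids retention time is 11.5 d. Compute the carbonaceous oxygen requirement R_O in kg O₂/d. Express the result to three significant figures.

Observed yield with endogenous decay: Y_obs = Y / (1 + k_d·θ_c) = 0.394 / (1 + 0.100 × 11.5) = 0.394 / 2.150 = 0.1833 g VSS/g BOD_L.
Mass of BOD_L removed per day: Q(S₀ − S) = 1570 × 981.7 g/m³ = 1541 kg/d.
Net sludge production P_X = 0.1833 × 1541 = 282.4 kg VSS/d.
R_O = Q·(S₀ − S) − 1.42·P_X = 1541 − 1.42 × 282.4 = 1140 kg O₂/d.

R_O ≈ 1140 kg O₂/d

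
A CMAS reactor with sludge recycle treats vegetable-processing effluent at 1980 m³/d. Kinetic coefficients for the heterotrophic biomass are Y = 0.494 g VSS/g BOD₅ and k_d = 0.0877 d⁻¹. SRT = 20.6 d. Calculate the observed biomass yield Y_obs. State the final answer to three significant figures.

Correct the yield for decay: Y_obs = Y/(1 + k_d θ_c) = 0.494 / (1 + 0.0877 × 20.6) = 0.494 / 2.807 = 0.1760.

Y_obs ≈ 0.176 g VSS/g BOD₅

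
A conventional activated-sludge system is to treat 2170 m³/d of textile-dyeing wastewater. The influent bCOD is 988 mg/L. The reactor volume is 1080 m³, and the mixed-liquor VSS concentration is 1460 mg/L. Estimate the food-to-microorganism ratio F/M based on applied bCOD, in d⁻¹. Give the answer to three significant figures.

F/M = Q·S₀ / (V·X) = 2170 × 988 / (1080 × 1460) = 1.360 g bCOD·(g VSS·d)⁻¹.

F/M ≈ 1.36 d⁻¹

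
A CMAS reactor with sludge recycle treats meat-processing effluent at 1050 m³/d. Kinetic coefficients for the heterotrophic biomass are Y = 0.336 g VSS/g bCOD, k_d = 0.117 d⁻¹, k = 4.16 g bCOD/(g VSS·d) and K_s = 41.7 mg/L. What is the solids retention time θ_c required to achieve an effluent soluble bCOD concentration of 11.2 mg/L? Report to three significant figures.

From 1/θ_c = Y·k·S/(K_s + S) − k_d: Y·k·S/(K_s+S) = 0.336 × 4.16 × 11.2 / (41.7 + 11.2) = 0.2959 d⁻¹.
1/θ_c = 0.2959 − 0.117 = 0.1789 d⁻¹, so θ_c = 5.589 d.

θ_c ≈ 5.59 d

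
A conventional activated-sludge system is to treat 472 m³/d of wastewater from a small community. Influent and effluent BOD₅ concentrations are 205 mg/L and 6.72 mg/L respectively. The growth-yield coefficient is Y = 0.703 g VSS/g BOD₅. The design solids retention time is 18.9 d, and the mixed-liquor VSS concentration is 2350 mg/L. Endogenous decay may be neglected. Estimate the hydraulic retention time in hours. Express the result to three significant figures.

V·X = Y·Q·ΔS·θ_c gives V = 0.703 × 472 × (205 − 6.72) × 18.9 / 2350 = 529.1 m³.
HRT = V/Q = 529.1 m³ / 472 m³·d⁻¹ = 1.121 d × 24 = 26.91 h.

τ ≈ 26.9 h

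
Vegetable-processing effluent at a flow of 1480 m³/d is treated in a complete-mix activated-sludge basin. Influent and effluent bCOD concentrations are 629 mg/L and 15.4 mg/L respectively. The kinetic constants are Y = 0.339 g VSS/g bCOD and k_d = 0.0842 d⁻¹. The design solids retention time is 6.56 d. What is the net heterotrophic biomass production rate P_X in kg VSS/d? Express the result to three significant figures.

P_X ≈ 198 kg VSS/d

Y_obs = Y / (1 + k_d θ_c) = 0.339 / (1 + 0.0842 × 6.56) = 0.339 / 1.552 = 0.2184.
ΔS = 629 − 15.4 = 613.6 mg/L, so the substrate removal rate is 1480 × 613.6/1000 = 908.1 kg bCOD/d.
P_X = Y_obs · Q(S₀ − S) = 0.2184 × 908.1 = 198.3 kg VSS/d.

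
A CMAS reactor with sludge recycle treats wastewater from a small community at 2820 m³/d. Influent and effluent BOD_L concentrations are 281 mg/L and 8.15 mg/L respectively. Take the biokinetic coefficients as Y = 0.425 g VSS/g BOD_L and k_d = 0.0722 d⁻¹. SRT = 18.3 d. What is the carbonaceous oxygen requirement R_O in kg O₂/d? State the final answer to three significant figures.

Y_obs = Y / (1 + k_d θ_c) = 0.425 / (1 + 0.0722 × 18.3) = 0.425 / 2.321 = 0.1831.
Mass of BOD_L removed per day: Q(S₀ − S) = 2820 × 272.9 g/m³ = 769.4 kg/d.
Biomass synthesised: P_X = Y_obs × 769.4 = 140.9 kg VSS/d.
R_O = Q·(S₀ − S) − 1.42·P_X = 769.4 − 1.42 × 140.9 = 569.4 kg O₂/d.

R_O ≈ 569 kg O₂/d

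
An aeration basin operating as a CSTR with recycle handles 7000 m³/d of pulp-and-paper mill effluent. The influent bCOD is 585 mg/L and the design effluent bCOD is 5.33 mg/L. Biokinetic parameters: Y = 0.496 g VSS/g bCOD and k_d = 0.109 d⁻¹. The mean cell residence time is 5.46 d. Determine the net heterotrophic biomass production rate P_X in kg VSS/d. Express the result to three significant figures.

Y_obs = Y / (1 + k_d θ_c) = 0.496 / (1 + 0.109 × 5.46) = 0.496 / 1.595 = 0.3109.
ΔS = 585 − 5.33 = 579.7 mg/L, so the substrate removal rate is 7000 × 579.7/1000 = 4058 kg bCOD/d.
So the net sludge growth is P_X = 0.3109 × 4058 = 1262 kg VSS/d.

P_X ≈ 1260 kg VSS/d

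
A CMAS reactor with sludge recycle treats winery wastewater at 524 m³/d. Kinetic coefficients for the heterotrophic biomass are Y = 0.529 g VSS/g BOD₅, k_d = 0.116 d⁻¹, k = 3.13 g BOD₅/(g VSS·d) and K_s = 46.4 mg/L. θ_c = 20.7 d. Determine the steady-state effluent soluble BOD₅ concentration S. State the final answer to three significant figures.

From the Monod/SRT balance for a CMAS, S = K_s·(1+k_d θ_c)/[θ_c·(Y k − k_d) − 1] = 46.4 × (1 + 0.116 × 20.7) / [20.7 × (0.529 × 3.13 − 0.116) − 1] = 157.8 / 30.87 = 5.112 mg/L.

S ≈ 5.11 mg/L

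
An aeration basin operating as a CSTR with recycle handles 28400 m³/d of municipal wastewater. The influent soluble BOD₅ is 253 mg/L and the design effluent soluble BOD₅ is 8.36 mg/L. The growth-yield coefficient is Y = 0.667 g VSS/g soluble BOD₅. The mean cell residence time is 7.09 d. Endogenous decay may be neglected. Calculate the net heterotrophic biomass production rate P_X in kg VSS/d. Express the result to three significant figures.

Since k_d ≈ 0, Y_obs = Y = 0.667 g VSS/g soluble BOD₅.
Mass of soluble BOD₅ removed per day: Q(S₀ − S) = 28400 × 244.6 g/m³ = 6948 kg/d.
So the net sludge growth is P_X = 0.6670 × 6948 = 4634 kg VSS/d.

P_X ≈ 4630 kg VSS/d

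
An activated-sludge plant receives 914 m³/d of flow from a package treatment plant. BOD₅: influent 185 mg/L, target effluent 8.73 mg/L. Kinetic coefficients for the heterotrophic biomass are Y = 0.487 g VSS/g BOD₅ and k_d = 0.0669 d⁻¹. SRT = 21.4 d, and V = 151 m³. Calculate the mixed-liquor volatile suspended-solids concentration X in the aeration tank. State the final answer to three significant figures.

From V·X·(1 + k_d·θ_c) = Y·Q·(S₀ − S)·θ_c: X = 0.487 × 914 × (185 − 8.73) × 21.4 / [151 × (1 + 0.0669 × 21.4)] = 4573 mg/L.

X ≈ 4570 mg/L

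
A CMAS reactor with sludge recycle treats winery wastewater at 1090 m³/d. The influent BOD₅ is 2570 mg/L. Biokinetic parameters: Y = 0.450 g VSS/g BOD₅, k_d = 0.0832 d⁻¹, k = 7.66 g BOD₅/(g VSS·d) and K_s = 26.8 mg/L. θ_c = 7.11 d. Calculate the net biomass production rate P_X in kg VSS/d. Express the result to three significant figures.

P_X ≈ 791 kg VSS/d

For a completely mixed reactor with recycle the Lawrence–McCarty relation gives S = K_s·(1 + k_d·θ_c) / [θ_c·(Y·k − k_d) − 1] = 26.8 × (1 + 0.0832 × 7.11) / [7.11 × (0.450 × 7.66 − 0.0832) − 1] = 42.65 / 22.92 = 1.861 mg/L.
Correct the yield for decay: Y_obs = Y/(1 + k_d θ_c) = 0.450 / (1 + 0.0832 × 7.11) = 0.450 / 1.592 = 0.2827.
ΔS = 2570 − 1.86 = 2568 mg/L, so the substrate removal rate is 1090 × 2568/1000 = 2799 kg BOD₅/d.
Net biomass production P_X = Y_obs × Q·(S₀ − S) = 0.2827 × 2799 = 791.5 kg VSS/d.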